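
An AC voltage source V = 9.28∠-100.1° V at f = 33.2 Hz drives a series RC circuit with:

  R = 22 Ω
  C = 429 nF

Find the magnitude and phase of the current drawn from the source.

Step 1 — Angular frequency: ω = 2π·f = 2π·33.2 = 208.6 rad/s.
Step 2 — Component impedances:
  R: Z = R = 22 Ω
  C: Z = 1/(jωC) = -j/(ω·C) = 0 - j1.117e+04 Ω
Step 3 — Series combination: Z_total = R + C = 22 - j1.117e+04 Ω = 1.117e+04∠-89.9° Ω.
Step 4 — Source phasor: V = 9.28∠-100.1° V = -1.627 - j9.136 V.
Step 5 — Ohm's law: I = V / Z_total = (-1.627 - j9.136) / (22 - j1.117e+04) = 0.0008173 - j0.0001472 A.
Step 6 — Convert to polar: |I| = 0.0008305 A, ∠I = -10.2°.

I = 0.0008305∠-10.2° A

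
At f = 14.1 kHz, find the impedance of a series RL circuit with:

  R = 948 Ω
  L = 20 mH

Step 1 — Angular frequency: ω = 2π·f = 2π·1.41e+04 = 8.859e+04 rad/s.
Step 2 — Component impedances:
  R: Z = R = 948 Ω
  L: Z = jωL = j·8.859e+04·0.02 = 0 + j1772 Ω
Step 3 — Series combination: Z_total = R + L = 948 + j1772 Ω = 2010∠61.9° Ω.

Z = 948 + j1772 Ω = 2010∠61.9° Ω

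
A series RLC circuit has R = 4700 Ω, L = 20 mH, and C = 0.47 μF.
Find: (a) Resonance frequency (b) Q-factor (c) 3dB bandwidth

Step 1 — Resonance condition Im(Z)=0 gives ω₀ = 1/√(LC).
Step 2 — ω₀ = 1/√(0.02·4.7e-07) = 1.031e+04 rad/s.
Step 3 — f₀ = ω₀/(2π) = 1642 Hz.
Step 4 — Series Q: Q = ω₀L/R = 1.031e+04·0.02/4700 = 0.04389.
Step 5 — 3dB bandwidth: Δω = ω₀/Q = 2.35e+05 rad/s; BW = Δω/(2π) = 3.74e+04 Hz.

(a) f₀ = 1642 Hz  (b) Q = 0.04389  (c) BW = 3.74e+04 Hz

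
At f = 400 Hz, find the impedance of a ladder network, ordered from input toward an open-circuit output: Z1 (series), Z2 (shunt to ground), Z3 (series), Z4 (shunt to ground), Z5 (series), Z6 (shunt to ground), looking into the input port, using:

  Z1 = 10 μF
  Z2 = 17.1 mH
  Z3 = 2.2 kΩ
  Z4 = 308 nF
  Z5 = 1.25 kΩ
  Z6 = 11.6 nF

Step 1 — Angular frequency: ω = 2π·f = 2π·400 = 2513 rad/s.
Step 2 — Component impedances:
  Z1: Z = 1/(jωC) = -j/(ω·C) = 0 - j39.79 Ω
  Z2: Z = jωL = j·2513·0.0171 = 0 + j42.98 Ω
  Z3: Z = R = 2200 Ω
  Z4: Z = 1/(jωC) = -j/(ω·C) = 0 - j1292 Ω
  Z5: Z = R = 1250 Ω
  Z6: Z = 1/(jωC) = -j/(ω·C) = 0 - j3.43e+04 Ω
Step 3 — Ladder network (open output): work backward from the far end, alternating series and parallel combinations. Z_in = 0.6463 + j3.541 Ω = 3.6∠79.7° Ω.

Z = 0.6463 + j3.541 Ω = 3.6∠79.7° Ω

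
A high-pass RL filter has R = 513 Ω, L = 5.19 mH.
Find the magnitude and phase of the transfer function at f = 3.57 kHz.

Step 1 — Angular frequency: ω = 2π·3570 = 2.243e+04 rad/s.
Step 2 — Transfer function: H(jω) = jωL/(R + jωL).
Step 3 — Numerator jωL = j·116.4; denominator R + jωL = 513 + j116.4.
Step 4 — H = 0.04898 + j0.2158.
Step 5 — Magnitude: |H| = 0.2213 (-13.1 dB); phase: φ = 77.2°.

|H| = 0.2213 (-13.1 dB), φ = 77.2°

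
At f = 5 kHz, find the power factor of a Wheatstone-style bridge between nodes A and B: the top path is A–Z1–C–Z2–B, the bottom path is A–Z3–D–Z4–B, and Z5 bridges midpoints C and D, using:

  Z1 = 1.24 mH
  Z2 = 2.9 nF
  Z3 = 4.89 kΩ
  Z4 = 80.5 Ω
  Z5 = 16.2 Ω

Step 1 — Angular frequency: ω = 2π·f = 2π·5000 = 3.142e+04 rad/s.
Step 2 — Component impedances:
  Z1: Z = jωL = j·3.142e+04·0.00124 = 0 + j38.96 Ω
  Z2: Z = 1/(jωC) = -j/(ω·C) = 0 - j1.098e+04 Ω
  Z3: Z = R = 4890 Ω
  Z4: Z = R = 80.5 Ω
  Z5: Z = R = 16.2 Ω
Step 3 — Bridge requires nodal analysis (the Z5 bridge couples midpoints C and D, so the two paths cannot be reduced to a simple series/parallel combination). Setting node B to ground and injecting 1 A at node A, the 3-node admittance system at A, C, D solves to V_A = Z_AB = 96.94 + j37.85 Ω = 104.1∠21.3° Ω.
Step 4 — Power factor: PF = cos(φ) = Re(Z)/|Z| = 96.944/104.07 = 0.9315.
Step 5 — Type: Im(Z) = 37.85 ⇒ lagging (phase φ = 21.3°).

PF = 0.9315 (lagging, φ = 21.3°)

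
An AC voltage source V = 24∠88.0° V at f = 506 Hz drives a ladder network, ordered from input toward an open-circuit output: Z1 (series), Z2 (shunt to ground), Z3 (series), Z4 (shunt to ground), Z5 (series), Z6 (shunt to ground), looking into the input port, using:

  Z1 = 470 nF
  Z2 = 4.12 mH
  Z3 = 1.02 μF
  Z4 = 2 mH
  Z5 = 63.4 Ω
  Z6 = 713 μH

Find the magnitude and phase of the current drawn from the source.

Step 1 — Angular frequency: ω = 2π·f = 2π·506 = 3179 rad/s.
Step 2 — Component impedances:
  Z1: Z = 1/(jωC) = -j/(ω·C) = 0 - j669.2 Ω
  Z2: Z = jωL = j·3179·0.00412 = 0 + j13.1 Ω
  Z3: Z = 1/(jωC) = -j/(ω·C) = 0 - j308.4 Ω
  Z4: Z = jωL = j·3179·0.002 = 0 + j6.359 Ω
  Z5: Z = R = 63.4 Ω
  Z6: Z = jωL = j·3179·0.000713 = 0 + j2.267 Ω
Step 3 — Ladder network (open output): work backward from the far end, alternating series and parallel combinations. Z_in = 0.001286 - j655.5 Ω = 655.5∠-90.0° Ω.
Step 4 — Source phasor: V = 24∠88.0° V = 0.8376 + j23.99 V.
Step 5 — Ohm's law: I = V / Z_total = (0.8376 + j23.99) / (0.001286 - j655.5) = -0.03659 + j0.001278 A.
Step 6 — Convert to polar: |I| = 0.03661 A, ∠I = 178.0°.

I = 0.03661∠178.0° A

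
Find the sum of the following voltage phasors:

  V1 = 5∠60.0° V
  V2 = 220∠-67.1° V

Step 1 — Convert each phasor to rectangular form:
  V1 = 5·(cos(60.0°) + j·sin(60.0°)) = 2.5 + j4.33 V
  V2 = 220·(cos(-67.1°) + j·sin(-67.1°)) = 85.61 - j202.7 V
Step 2 — Sum components: V_total = 88.11 - j198.3 V.
Step 3 — Convert to polar: |V_total| = 217 V, ∠V_total = -66.0°.

V_total = 217∠-66.0° V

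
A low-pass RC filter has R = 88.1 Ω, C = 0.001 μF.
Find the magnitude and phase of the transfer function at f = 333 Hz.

Step 1 — Angular frequency: ω = 2π·333 = 2092 rad/s.
Step 2 — Transfer function: H(jω) = 1/(1 + jωRC).
Step 3 — Denominator: 1 + jωRC = 1 + j·2092·88.1·1e-09 = 1 + j0.0001843.
Step 4 — H = 1 - j0.0001843.
Step 5 — Magnitude: |H| = 1 (-0.0 dB); phase: φ = -0.0°.

|H| = 1 (-0.0 dB), φ = -0.0°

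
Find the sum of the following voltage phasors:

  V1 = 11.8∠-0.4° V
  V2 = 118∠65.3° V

Step 1 — Convert each phasor to rectangular form:
  V1 = 11.8·(cos(-0.4°) + j·sin(-0.4°)) = 11.8 - j0.08238 V
  V2 = 118·(cos(65.3°) + j·sin(65.3°)) = 49.31 + j107.2 V
Step 2 — Sum components: V_total = 61.11 + j107.1 V.
Step 3 — Convert to polar: |V_total| = 123.3 V, ∠V_total = 60.3°.

V_total = 123.3∠60.3° V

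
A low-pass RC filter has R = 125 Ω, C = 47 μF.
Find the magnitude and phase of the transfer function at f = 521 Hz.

Step 1 — Angular frequency: ω = 2π·521 = 3274 rad/s.
Step 2 — Transfer function: H(jω) = 1/(1 + jωRC).
Step 3 — Denominator: 1 + jωRC = 1 + j·3274·125·4.7e-05 = 1 + j19.23.
Step 4 — H = 0.002696 - j0.05186.
Step 5 — Magnitude: |H| = 0.05193 (-25.7 dB); phase: φ = -87.0°.

|H| = 0.05193 (-25.7 dB), φ = -87.0°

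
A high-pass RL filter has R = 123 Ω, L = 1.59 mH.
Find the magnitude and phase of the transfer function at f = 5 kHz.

Step 1 — Angular frequency: ω = 2π·5000 = 3.142e+04 rad/s.
Step 2 — Transfer function: H(jω) = jωL/(R + jωL).
Step 3 — Numerator jωL = j·49.95; denominator R + jωL = 123 + j49.95.
Step 4 — H = 0.1416 + j0.3486.
Step 5 — Magnitude: |H| = 0.3763 (-8.5 dB); phase: φ = 67.9°.

|H| = 0.3763 (-8.5 dB), φ = 67.9°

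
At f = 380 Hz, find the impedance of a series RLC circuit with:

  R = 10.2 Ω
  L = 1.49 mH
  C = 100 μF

Step 1 — Angular frequency: ω = 2π·f = 2π·380 = 2388 rad/s.
Step 2 — Component impedances:
  R: Z = R = 10.2 Ω
  L: Z = jωL = j·2388·0.00149 = 0 + j3.558 Ω
  C: Z = 1/(jωC) = -j/(ω·C) = 0 - j4.188 Ω
Step 3 — Series combination: Z_total = R + L + C = 10.2 - j0.6307 Ω = 10.22∠-3.5° Ω.

Z = 10.2 - j0.6307 Ω = 10.22∠-3.5° Ω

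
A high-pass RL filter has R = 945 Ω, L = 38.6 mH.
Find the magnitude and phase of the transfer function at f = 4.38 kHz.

Step 1 — Angular frequency: ω = 2π·4380 = 2.752e+04 rad/s.
Step 2 — Transfer function: H(jω) = jωL/(R + jωL).
Step 3 — Numerator jωL = j·1062; denominator R + jωL = 945 + j1062.
Step 4 — H = 0.5582 + j0.4966.
Step 5 — Magnitude: |H| = 0.7471 (-2.5 dB); phase: φ = 41.7°.

|H| = 0.7471 (-2.5 dB), φ = 41.7°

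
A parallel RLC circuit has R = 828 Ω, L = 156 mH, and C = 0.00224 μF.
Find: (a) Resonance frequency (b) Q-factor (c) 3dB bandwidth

Step 1 — Resonance: ω₀ = 1/√(LC) = 1/√(0.156·2.24e-09) = 5.35e+04 rad/s.
Step 2 — f₀ = ω₀/(2π) = 8514 Hz.
Step 3 — Parallel Q: Q = R/(ω₀L) = 828/(5.35e+04·0.156) = 0.09922.
Step 4 — Bandwidth: Δω = ω₀/Q = 5.392e+05 rad/s; BW = Δω/(2π) = 8.581e+04 Hz.

(a) f₀ = 8514 Hz  (b) Q = 0.09922  (c) BW = 8.581e+04 Hz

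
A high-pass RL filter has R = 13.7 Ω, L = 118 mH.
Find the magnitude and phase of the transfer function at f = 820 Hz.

Step 1 — Angular frequency: ω = 2π·820 = 5152 rad/s.
Step 2 — Transfer function: H(jω) = jωL/(R + jωL).
Step 3 — Numerator jωL = j·608; denominator R + jωL = 13.7 + j608.
Step 4 — H = 0.9995 + j0.02252.
Step 5 — Magnitude: |H| = 0.9997 (-0.0 dB); phase: φ = 1.3°.

|H| = 0.9997 (-0.0 dB), φ = 1.3°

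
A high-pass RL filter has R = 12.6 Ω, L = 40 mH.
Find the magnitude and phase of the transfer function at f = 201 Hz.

Step 1 — Angular frequency: ω = 2π·201 = 1263 rad/s.
Step 2 — Transfer function: H(jω) = jωL/(R + jωL).
Step 3 — Numerator jωL = j·50.52; denominator R + jωL = 12.6 + j50.52.
Step 4 — H = 0.9414 + j0.2348.
Step 5 — Magnitude: |H| = 0.9703 (-0.3 dB); phase: φ = 14.0°.

|H| = 0.9703 (-0.3 dB), φ = 14.0°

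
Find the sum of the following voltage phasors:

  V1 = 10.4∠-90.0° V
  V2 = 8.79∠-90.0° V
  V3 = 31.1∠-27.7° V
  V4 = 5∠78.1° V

Step 1 — Convert each phasor to rectangular form:
  V1 = 10.4·(cos(-90.0°) + j·sin(-90.0°)) = 0 - j10.4 V
  V2 = 8.79·(cos(-90.0°) + j·sin(-90.0°)) = 0 - j8.79 V
  V3 = 31.1·(cos(-27.7°) + j·sin(-27.7°)) = 27.54 - j14.46 V
  V4 = 5·(cos(78.1°) + j·sin(78.1°)) = 1.031 + j4.893 V
Step 2 — Sum components: V_total = 28.57 - j28.75 V.
Step 3 — Convert to polar: |V_total| = 40.53 V, ∠V_total = -45.2°.

V_total = 40.53∠-45.2° V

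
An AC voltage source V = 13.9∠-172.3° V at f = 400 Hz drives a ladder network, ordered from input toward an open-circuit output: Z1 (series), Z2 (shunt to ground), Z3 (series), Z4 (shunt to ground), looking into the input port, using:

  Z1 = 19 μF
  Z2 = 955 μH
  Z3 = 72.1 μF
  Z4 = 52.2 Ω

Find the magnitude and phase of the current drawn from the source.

Step 1 — Angular frequency: ω = 2π·f = 2π·400 = 2513 rad/s.
Step 2 — Component impedances:
  Z1: Z = 1/(jωC) = -j/(ω·C) = 0 - j20.94 Ω
  Z2: Z = jωL = j·2513·0.000955 = 0 + j2.4 Ω
  Z3: Z = 1/(jωC) = -j/(ω·C) = 0 - j5.519 Ω
  Z4: Z = R = 52.2 Ω
Step 3 — Ladder network (open output): work backward from the far end, alternating series and parallel combinations. Z_in = 0.11 - j18.53 Ω = 18.54∠-89.7° Ω.
Step 4 — Source phasor: V = 13.9∠-172.3° V = -13.77 - j1.862 V.
Step 5 — Ohm's law: I = V / Z_total = (-13.77 - j1.862) / (0.11 - j18.53) = 0.09607 - j0.7438 A.
Step 6 — Convert to polar: |I| = 0.7499 A, ∠I = -82.6°.

I = 0.7499∠-82.6° A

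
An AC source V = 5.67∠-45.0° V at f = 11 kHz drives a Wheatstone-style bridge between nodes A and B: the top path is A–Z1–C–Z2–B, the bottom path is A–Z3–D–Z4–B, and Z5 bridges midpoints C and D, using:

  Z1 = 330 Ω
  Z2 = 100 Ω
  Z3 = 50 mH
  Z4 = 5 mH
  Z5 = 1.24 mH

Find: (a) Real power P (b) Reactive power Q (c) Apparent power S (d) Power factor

Step 1 — Angular frequency: ω = 2π·f = 2π·1.1e+04 = 6.912e+04 rad/s.
Step 2 — Component impedances:
  Z1: Z = R = 330 Ω
  Z2: Z = R = 100 Ω
  Z3: Z = jωL = j·6.912e+04·0.05 = 0 + j3456 Ω
  Z4: Z = jωL = j·6.912e+04·0.005 = 0 + j345.6 Ω
  Z5: Z = jωL = j·6.912e+04·0.00124 = 0 + j85.7 Ω
Step 3 — Bridge requires nodal analysis (the Z5 bridge couples midpoints C and D, so the two paths cannot be reduced to a simple series/parallel combination). Setting node B to ground and injecting 1 A at node A, the 3-node admittance system at A, C, D solves to V_A = Z_AB = 420.8 + j56.13 Ω = 424.5∠7.6° Ω.
Step 4 — Source phasor: V = 5.67∠-45.0° V = 4.009 - j4.009 V.
Step 5 — Current: I = V / Z = 0.008112 - j0.01061 A = 0.01336∠-52.6° A.
Step 6 — Complex power: S = V·I* = 0.07506 + j0.01001 VA.
Step 7 — Real power: P = Re(S) = 0.07506 W.
Step 8 — Reactive power: Q = Im(S) = 0.01001 VAR.
Step 9 — Apparent power: |S| = 0.07573 VA.
Step 10 — Power factor: PF = P/|S| = 0.9912 (lagging).

(a) P = 0.07506 W  (b) Q = 0.01001 VAR  (c) S = 0.07573 VA  (d) PF = 0.9912 (lagging)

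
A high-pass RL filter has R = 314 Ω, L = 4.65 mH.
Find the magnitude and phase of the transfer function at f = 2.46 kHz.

Step 1 — Angular frequency: ω = 2π·2460 = 1.546e+04 rad/s.
Step 2 — Transfer function: H(jω) = jωL/(R + jωL).
Step 3 — Numerator jωL = j·71.87; denominator R + jωL = 314 + j71.87.
Step 4 — H = 0.04978 + j0.2175.
Step 5 — Magnitude: |H| = 0.2231 (-13.0 dB); phase: φ = 77.1°.

|H| = 0.2231 (-13.0 dB), φ = 77.1°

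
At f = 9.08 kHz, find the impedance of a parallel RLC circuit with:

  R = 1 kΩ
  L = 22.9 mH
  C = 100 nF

Step 1 — Angular frequency: ω = 2π·f = 2π·9080 = 5.705e+04 rad/s.
Step 2 — Component impedances:
  R: Z = R = 1000 Ω
  L: Z = jωL = j·5.705e+04·0.0229 = 0 + j1306 Ω
  C: Z = 1/(jωC) = -j/(ω·C) = 0 - j175.3 Ω
Step 3 — Parallel combination: 1/Z_total = 1/R + 1/L + 1/C; Z_total = 39.37 - j194.5 Ω = 198.4∠-78.6° Ω.

Z = 39.37 - j194.5 Ω = 198.4∠-78.6° Ω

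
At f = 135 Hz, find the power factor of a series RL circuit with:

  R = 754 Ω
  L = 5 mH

Step 1 — Angular frequency: ω = 2π·f = 2π·135 = 848.2 rad/s.
Step 2 — Component impedances:
  R: Z = R = 754 Ω
  L: Z = jωL = j·848.2·0.005 = 0 + j4.241 Ω
Step 3 — Series combination: Z_total = R + L = 754 + j4.241 Ω = 754∠0.3° Ω.
Step 4 — Power factor: PF = cos(φ) = Re(Z)/|Z| = 754/754 = 1.
Step 5 — Type: Im(Z) = 4.241 ⇒ lagging (phase φ = 0.3°).

PF = 1 (lagging, φ = 0.3°)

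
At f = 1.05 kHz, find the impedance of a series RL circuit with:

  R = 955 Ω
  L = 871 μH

Step 1 — Angular frequency: ω = 2π·f = 2π·1050 = 6597 rad/s.
Step 2 — Component impedances:
  R: Z = R = 955 Ω
  L: Z = jωL = j·6597·0.000871 = 0 + j5.746 Ω
Step 3 — Series combination: Z_total = R + L = 955 + j5.746 Ω = 955∠0.3° Ω.

Z = 955 + j5.746 Ω = 955∠0.3° Ω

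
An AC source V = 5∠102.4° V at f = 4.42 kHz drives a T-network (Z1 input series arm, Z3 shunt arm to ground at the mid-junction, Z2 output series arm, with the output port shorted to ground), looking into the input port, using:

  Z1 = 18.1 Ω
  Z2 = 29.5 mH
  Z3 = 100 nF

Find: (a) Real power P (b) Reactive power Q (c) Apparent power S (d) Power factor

Step 1 — Angular frequency: ω = 2π·f = 2π·4420 = 2.777e+04 rad/s.
Step 2 — Component impedances:
  Z1: Z = R = 18.1 Ω
  Z2: Z = jωL = j·2.777e+04·0.0295 = 0 + j819.3 Ω
  Z3: Z = 1/(jωC) = -j/(ω·C) = 0 - j360.1 Ω
Step 3 — With the output port shorted to ground, the output series arm Z2 runs from the junction to ground; the shunt arm Z3 also runs from the junction to ground. They appear in parallel: Z3 || Z2 = 0 - j642.4 Ω.
Step 4 — Series with input arm Z1: Z_in = Z1 + (Z3 || Z2) = 18.1 - j642.4 Ω = 642.7∠-88.4° Ω.
Step 5 — Source phasor: V = 5∠102.4° V = -1.074 + j4.883 V.
Step 6 — Current: I = V / Z = -0.007642 - j0.001456 A = 0.00778∠-169.2° A.
Step 7 — Complex power: S = V·I* = 0.001095 - j0.03888 VA.
Step 8 — Real power: P = Re(S) = 0.001095 W.
Step 9 — Reactive power: Q = Im(S) = -0.03888 VAR.
Step 10 — Apparent power: |S| = 0.0389 VA.
Step 11 — Power factor: PF = P/|S| = 0.02816 (leading).

(a) P = 0.001095 W  (b) Q = -0.03888 VAR  (c) S = 0.0389 VA  (d) PF = 0.02816 (leading)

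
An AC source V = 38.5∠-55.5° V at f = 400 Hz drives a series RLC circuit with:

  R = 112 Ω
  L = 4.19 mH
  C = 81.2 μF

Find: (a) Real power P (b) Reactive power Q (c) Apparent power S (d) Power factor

Step 1 — Angular frequency: ω = 2π·f = 2π·400 = 2513 rad/s.
Step 2 — Component impedances:
  R: Z = R = 112 Ω
  L: Z = jωL = j·2513·0.00419 = 0 + j10.53 Ω
  C: Z = 1/(jωC) = -j/(ω·C) = 0 - j4.9 Ω
Step 3 — Series combination: Z_total = R + L + C = 112 + j5.631 Ω = 112.1∠2.9° Ω.
Step 4 — Source phasor: V = 38.5∠-55.5° V = 21.81 - j31.73 V.
Step 5 — Current: I = V / Z = 0.18 - j0.2923 A = 0.3433∠-58.4° A.
Step 6 — Complex power: S = V·I* = 13.2 + j0.6636 VA.
Step 7 — Real power: P = Re(S) = 13.2 W.
Step 8 — Reactive power: Q = Im(S) = 0.6636 VAR.
Step 9 — Apparent power: |S| = 13.22 VA.
Step 10 — Power factor: PF = P/|S| = 0.9987 (lagging).

(a) P = 13.2 W  (b) Q = 0.6636 VAR  (c) S = 13.22 VA  (d) PF = 0.9987 (lagging)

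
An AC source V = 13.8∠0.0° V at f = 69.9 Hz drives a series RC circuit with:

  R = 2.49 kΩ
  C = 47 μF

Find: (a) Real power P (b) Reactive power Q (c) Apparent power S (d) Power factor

Step 1 — Angular frequency: ω = 2π·f = 2π·69.9 = 439.2 rad/s.
Step 2 — Component impedances:
  R: Z = R = 2490 Ω
  C: Z = 1/(jωC) = -j/(ω·C) = 0 - j48.44 Ω
Step 3 — Series combination: Z_total = R + C = 2490 - j48.44 Ω = 2490∠-1.1° Ω.
Step 4 — Source phasor: V = 13.8∠0.0° V = 13.8 V.
Step 5 — Current: I = V / Z = 0.00554 + j0.0001078 A = 0.005541∠1.1° A.
Step 6 — Complex power: S = V·I* = 0.07645 - j0.001487 VA.
Step 7 — Real power: P = Re(S) = 0.07645 W.
Step 8 — Reactive power: Q = Im(S) = -0.001487 VAR.
Step 9 — Apparent power: |S| = 0.07647 VA.
Step 10 — Power factor: PF = P/|S| = 0.9998 (leading).

(a) P = 0.07645 W  (b) Q = -0.001487 VAR  (c) S = 0.07647 VA  (d) PF = 0.9998 (leading)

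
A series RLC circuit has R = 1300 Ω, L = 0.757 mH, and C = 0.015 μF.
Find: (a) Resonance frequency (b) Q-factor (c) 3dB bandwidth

Step 1 — Resonance condition Im(Z)=0 gives ω₀ = 1/√(LC).
Step 2 — ω₀ = 1/√(0.000757·1.5e-08) = 2.968e+05 rad/s.
Step 3 — f₀ = ω₀/(2π) = 4.723e+04 Hz.
Step 4 — Series Q: Q = ω₀L/R = 2.968e+05·0.000757/1300 = 0.1728.
Step 5 — 3dB bandwidth: Δω = ω₀/Q = 1.717e+06 rad/s; BW = Δω/(2π) = 2.733e+05 Hz.

(a) f₀ = 4.723e+04 Hz  (b) Q = 0.1728  (c) BW = 2.733e+05 Hz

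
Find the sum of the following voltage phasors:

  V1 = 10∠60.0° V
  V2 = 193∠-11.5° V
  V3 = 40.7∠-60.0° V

Step 1 — Convert each phasor to rectangular form:
  V1 = 10·(cos(60.0°) + j·sin(60.0°)) = 5 + j8.66 V
  V2 = 193·(cos(-11.5°) + j·sin(-11.5°)) = 189.1 - j38.48 V
  V3 = 40.7·(cos(-60.0°) + j·sin(-60.0°)) = 20.35 - j35.25 V
Step 2 — Sum components: V_total = 214.5 - j65.06 V.
Step 3 — Convert to polar: |V_total| = 224.1 V, ∠V_total = -16.9°.

V_total = 224.1∠-16.9° V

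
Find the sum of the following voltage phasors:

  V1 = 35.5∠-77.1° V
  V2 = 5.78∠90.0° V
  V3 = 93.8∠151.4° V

Step 1 — Convert each phasor to rectangular form:
  V1 = 35.5·(cos(-77.1°) + j·sin(-77.1°)) = 7.925 - j34.6 V
  V2 = 5.78·(cos(90.0°) + j·sin(90.0°)) = 0 + j5.78 V
  V3 = 93.8·(cos(151.4°) + j·sin(151.4°)) = -82.35 + j44.9 V
Step 2 — Sum components: V_total = -74.43 + j16.08 V.
Step 3 — Convert to polar: |V_total| = 76.15 V, ∠V_total = 167.8°.

V_total = 76.15∠167.8° V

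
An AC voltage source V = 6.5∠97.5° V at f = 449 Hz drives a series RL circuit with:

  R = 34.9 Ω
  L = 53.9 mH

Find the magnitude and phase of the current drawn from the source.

Step 1 — Angular frequency: ω = 2π·f = 2π·449 = 2821 rad/s.
Step 2 — Component impedances:
  R: Z = R = 34.9 Ω
  L: Z = jωL = j·2821·0.0539 = 0 + j152.1 Ω
Step 3 — Series combination: Z_total = R + L = 34.9 + j152.1 Ω = 156∠77.1° Ω.
Step 4 — Source phasor: V = 6.5∠97.5° V = -0.8484 + j6.444 V.
Step 5 — Ohm's law: I = V / Z_total = (-0.8484 + j6.444) / (34.9 + j152.1) = 0.03904 + j0.01454 A.
Step 6 — Convert to polar: |I| = 0.04166 A, ∠I = 20.4°.

I = 0.04166∠20.4° A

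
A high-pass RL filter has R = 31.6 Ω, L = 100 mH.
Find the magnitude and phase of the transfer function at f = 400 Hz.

Step 1 — Angular frequency: ω = 2π·400 = 2513 rad/s.
Step 2 — Transfer function: H(jω) = jωL/(R + jωL).
Step 3 — Numerator jωL = j·251.3; denominator R + jωL = 31.6 + j251.3.
Step 4 — H = 0.9844 + j0.1238.
Step 5 — Magnitude: |H| = 0.9922 (-0.1 dB); phase: φ = 7.2°.

|H| = 0.9922 (-0.1 dB), φ = 7.2°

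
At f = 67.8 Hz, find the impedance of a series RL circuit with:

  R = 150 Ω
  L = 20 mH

Step 1 — Angular frequency: ω = 2π·f = 2π·67.8 = 426 rad/s.
Step 2 — Component impedances:
  R: Z = R = 150 Ω
  L: Z = jωL = j·426·0.02 = 0 + j8.52 Ω
Step 3 — Series combination: Z_total = R + L = 150 + j8.52 Ω = 150.2∠3.3° Ω.

Z = 150 + j8.52 Ω = 150.2∠3.3° Ω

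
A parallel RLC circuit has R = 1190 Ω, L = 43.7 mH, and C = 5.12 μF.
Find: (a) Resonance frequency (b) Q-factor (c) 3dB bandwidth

Step 1 — Resonance: ω₀ = 1/√(LC) = 1/√(0.0437·5.12e-06) = 2114 rad/s.
Step 2 — f₀ = ω₀/(2π) = 336.5 Hz.
Step 3 — Parallel Q: Q = R/(ω₀L) = 1190/(2114·0.0437) = 12.88.
Step 4 — Bandwidth: Δω = ω₀/Q = 164.1 rad/s; BW = Δω/(2π) = 26.12 Hz.

(a) f₀ = 336.5 Hz  (b) Q = 12.88  (c) BW = 26.12 Hz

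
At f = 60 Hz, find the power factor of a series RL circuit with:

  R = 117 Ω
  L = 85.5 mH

Step 1 — Angular frequency: ω = 2π·f = 2π·60 = 377 rad/s.
Step 2 — Component impedances:
  R: Z = R = 117 Ω
  L: Z = jωL = j·377·0.0855 = 0 + j32.23 Ω
Step 3 — Series combination: Z_total = R + L = 117 + j32.23 Ω = 121.4∠15.4° Ω.
Step 4 — Power factor: PF = cos(φ) = Re(Z)/|Z| = 117/121.36 = 0.9641.
Step 5 — Type: Im(Z) = 32.23 ⇒ lagging (phase φ = 15.4°).

PF = 0.9641 (lagging, φ = 15.4°)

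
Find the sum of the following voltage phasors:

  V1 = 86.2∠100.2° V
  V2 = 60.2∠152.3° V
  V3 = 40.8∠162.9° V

Step 1 — Convert each phasor to rectangular form:
  V1 = 86.2·(cos(100.2°) + j·sin(100.2°)) = -15.26 + j84.84 V
  V2 = 60.2·(cos(152.3°) + j·sin(152.3°)) = -53.3 + j27.98 V
  V3 = 40.8·(cos(162.9°) + j·sin(162.9°)) = -39 + j12 V
Step 2 — Sum components: V_total = -107.6 + j124.8 V.
Step 3 — Convert to polar: |V_total| = 164.8 V, ∠V_total = 130.8°.

V_total = 164.8∠130.8° V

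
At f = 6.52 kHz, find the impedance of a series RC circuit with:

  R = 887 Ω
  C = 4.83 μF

Step 1 — Angular frequency: ω = 2π·f = 2π·6520 = 4.097e+04 rad/s.
Step 2 — Component impedances:
  R: Z = R = 887 Ω
  C: Z = 1/(jωC) = -j/(ω·C) = 0 - j5.054 Ω
Step 3 — Series combination: Z_total = R + C = 887 - j5.054 Ω = 887∠-0.3° Ω.

Z = 887 - j5.054 Ω = 887∠-0.3° Ω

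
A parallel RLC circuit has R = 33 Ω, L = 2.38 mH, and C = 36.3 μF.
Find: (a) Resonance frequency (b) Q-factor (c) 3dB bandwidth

Step 1 — Resonance: ω₀ = 1/√(LC) = 1/√(0.00238·3.63e-05) = 3402 rad/s.
Step 2 — f₀ = ω₀/(2π) = 541.5 Hz.
Step 3 — Parallel Q: Q = R/(ω₀L) = 33/(3402·0.00238) = 4.075.
Step 4 — Bandwidth: Δω = ω₀/Q = 834.8 rad/s; BW = Δω/(2π) = 132.9 Hz.

(a) f₀ = 541.5 Hz  (b) Q = 4.075  (c) BW = 132.9 Hz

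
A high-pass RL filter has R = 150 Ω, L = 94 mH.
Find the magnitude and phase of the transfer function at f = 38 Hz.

Step 1 — Angular frequency: ω = 2π·38 = 238.8 rad/s.
Step 2 — Transfer function: H(jω) = jωL/(R + jωL).
Step 3 — Numerator jωL = j·22.44; denominator R + jωL = 150 + j22.44.
Step 4 — H = 0.0219 + j0.1463.
Step 5 — Magnitude: |H| = 0.148 (-16.6 dB); phase: φ = 81.5°.

|H| = 0.148 (-16.6 dB), φ = 81.5°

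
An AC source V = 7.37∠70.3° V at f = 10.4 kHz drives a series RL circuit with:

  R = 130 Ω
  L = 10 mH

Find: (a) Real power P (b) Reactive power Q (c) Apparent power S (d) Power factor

Step 1 — Angular frequency: ω = 2π·f = 2π·1.04e+04 = 6.535e+04 rad/s.
Step 2 — Component impedances:
  R: Z = R = 130 Ω
  L: Z = jωL = j·6.535e+04·0.01 = 0 + j653.5 Ω
Step 3 — Series combination: Z_total = R + L = 130 + j653.5 Ω = 666.3∠78.7° Ω.
Step 4 — Source phasor: V = 7.37∠70.3° V = 2.484 + j6.939 V.
Step 5 — Current: I = V / Z = 0.01094 - j0.001625 A = 0.01106∠-8.4° A.
Step 6 — Complex power: S = V·I* = 0.01591 + j0.07996 VA.
Step 7 — Real power: P = Re(S) = 0.01591 W.
Step 8 — Reactive power: Q = Im(S) = 0.07996 VAR.
Step 9 — Apparent power: |S| = 0.08153 VA.
Step 10 — Power factor: PF = P/|S| = 0.1951 (lagging).

(a) P = 0.01591 W  (b) Q = 0.07996 VAR  (c) S = 0.08153 VA  (d) PF = 0.1951 (lagging)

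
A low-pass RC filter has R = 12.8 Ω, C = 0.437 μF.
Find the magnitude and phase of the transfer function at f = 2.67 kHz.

Step 1 — Angular frequency: ω = 2π·2670 = 1.678e+04 rad/s.
Step 2 — Transfer function: H(jω) = 1/(1 + jωRC).
Step 3 — Denominator: 1 + jωRC = 1 + j·1.678e+04·12.8·4.37e-07 = 1 + j0.09384.
Step 4 — H = 0.9913 - j0.09302.
Step 5 — Magnitude: |H| = 0.9956 (-0.0 dB); phase: φ = -5.4°.

|H| = 0.9956 (-0.0 dB), φ = -5.4°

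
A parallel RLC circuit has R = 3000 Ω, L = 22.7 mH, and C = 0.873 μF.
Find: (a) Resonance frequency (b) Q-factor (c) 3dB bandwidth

Step 1 — Resonance: ω₀ = 1/√(LC) = 1/√(0.0227·8.73e-07) = 7104 rad/s.
Step 2 — f₀ = ω₀/(2π) = 1131 Hz.
Step 3 — Parallel Q: Q = R/(ω₀L) = 3000/(7104·0.0227) = 18.6.
Step 4 — Bandwidth: Δω = ω₀/Q = 381.8 rad/s; BW = Δω/(2π) = 60.77 Hz.

(a) f₀ = 1131 Hz  (b) Q = 18.6  (c) BW = 60.77 Hz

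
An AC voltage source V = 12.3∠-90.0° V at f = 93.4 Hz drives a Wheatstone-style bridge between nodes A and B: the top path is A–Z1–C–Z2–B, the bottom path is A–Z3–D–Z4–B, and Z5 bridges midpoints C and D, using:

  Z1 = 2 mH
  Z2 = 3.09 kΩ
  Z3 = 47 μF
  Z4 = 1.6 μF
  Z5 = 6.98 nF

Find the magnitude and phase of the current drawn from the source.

Step 1 — Angular frequency: ω = 2π·f = 2π·93.4 = 586.8 rad/s.
Step 2 — Component impedances:
  Z1: Z = jωL = j·586.8·0.002 = 0 + j1.174 Ω
  Z2: Z = R = 3090 Ω
  Z3: Z = 1/(jωC) = -j/(ω·C) = 0 - j36.26 Ω
  Z4: Z = 1/(jωC) = -j/(ω·C) = 0 - j1065 Ω
  Z5: Z = 1/(jωC) = -j/(ω·C) = 0 - j2.441e+05 Ω
Step 3 — Bridge requires nodal analysis (the Z5 bridge couples midpoints C and D, so the two paths cannot be reduced to a simple series/parallel combination). Setting node B to ground and injecting 1 A at node A, the 3-node admittance system at A, C, D solves to V_A = Z_AB = 348.3 - j977.2 Ω = 1037∠-70.4° Ω.
Step 4 — Source phasor: V = 12.3∠-90.0° V = 0 - j12.3 V.
Step 5 — Ohm's law: I = V / Z_total = (0 - j12.3) / (348.3 - j977.2) = 0.01117 - j0.003981 A.
Step 6 — Convert to polar: |I| = 0.01186 A, ∠I = -19.6°.

I = 0.01186∠-19.6° A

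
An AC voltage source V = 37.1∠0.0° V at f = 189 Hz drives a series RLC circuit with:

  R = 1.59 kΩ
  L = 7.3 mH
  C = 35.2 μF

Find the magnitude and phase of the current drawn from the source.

Step 1 — Angular frequency: ω = 2π·f = 2π·189 = 1188 rad/s.
Step 2 — Component impedances:
  R: Z = R = 1590 Ω
  L: Z = jωL = j·1188·0.0073 = 0 + j8.669 Ω
  C: Z = 1/(jωC) = -j/(ω·C) = 0 - j23.92 Ω
Step 3 — Series combination: Z_total = R + L + C = 1590 - j15.25 Ω = 1590∠-0.5° Ω.
Step 4 — Source phasor: V = 37.1∠0.0° V = 37.1 V.
Step 5 — Ohm's law: I = V / Z_total = (37.1) / (1590 - j15.25) = 0.02333 + j0.0002238 A.
Step 6 — Convert to polar: |I| = 0.02333 A, ∠I = 0.5°.

I = 0.02333∠0.5° A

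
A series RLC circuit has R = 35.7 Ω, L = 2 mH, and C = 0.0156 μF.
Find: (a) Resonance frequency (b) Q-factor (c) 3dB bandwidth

Step 1 — Resonance condition Im(Z)=0 gives ω₀ = 1/√(LC).
Step 2 — ω₀ = 1/√(0.002·1.56e-08) = 1.79e+05 rad/s.
Step 3 — f₀ = ω₀/(2π) = 2.849e+04 Hz.
Step 4 — Series Q: Q = ω₀L/R = 1.79e+05·0.002/35.7 = 10.03.
Step 5 — 3dB bandwidth: Δω = ω₀/Q = 1.785e+04 rad/s; BW = Δω/(2π) = 2841 Hz.

(a) f₀ = 2.849e+04 Hz  (b) Q = 10.03  (c) BW = 2841 Hz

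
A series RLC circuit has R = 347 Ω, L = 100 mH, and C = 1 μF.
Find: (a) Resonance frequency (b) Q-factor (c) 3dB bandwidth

Step 1 — Resonance: ω₀ = 1/√(LC) = 1/√(0.1·1e-06) = 3162 rad/s.
Step 2 — f₀ = ω₀/(2π) = 503.3 Hz.
Step 3 — Series Q: Q = ω₀L/R = 3162·0.1/347 = 0.9113.
Step 4 — Bandwidth: Δω = ω₀/Q = 3470 rad/s; BW = Δω/(2π) = 552.3 Hz.

(a) f₀ = 503.3 Hz  (b) Q = 0.9113  (c) BW = 552.3 Hz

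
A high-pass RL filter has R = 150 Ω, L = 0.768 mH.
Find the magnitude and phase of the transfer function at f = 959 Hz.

Step 1 — Angular frequency: ω = 2π·959 = 6026 rad/s.
Step 2 — Transfer function: H(jω) = jωL/(R + jωL).
Step 3 — Numerator jωL = j·4.628; denominator R + jωL = 150 + j4.628.
Step 4 — H = 0.0009509 + j0.03082.
Step 5 — Magnitude: |H| = 0.03084 (-30.2 dB); phase: φ = 88.2°.

|H| = 0.03084 (-30.2 dB), φ = 88.2°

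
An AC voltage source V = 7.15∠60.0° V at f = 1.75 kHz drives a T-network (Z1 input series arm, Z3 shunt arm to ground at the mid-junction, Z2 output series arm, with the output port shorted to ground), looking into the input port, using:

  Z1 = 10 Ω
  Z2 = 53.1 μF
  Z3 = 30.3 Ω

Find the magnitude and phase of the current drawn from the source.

Step 1 — Angular frequency: ω = 2π·f = 2π·1750 = 1.1e+04 rad/s.
Step 2 — Component impedances:
  Z1: Z = R = 10 Ω
  Z2: Z = 1/(jωC) = -j/(ω·C) = 0 - j1.713 Ω
  Z3: Z = R = 30.3 Ω
Step 3 — With the output port shorted to ground, the output series arm Z2 runs from the junction to ground; the shunt arm Z3 also runs from the junction to ground. They appear in parallel: Z3 || Z2 = 0.0965 - j1.707 Ω.
Step 4 — Series with input arm Z1: Z_in = Z1 + (Z3 || Z2) = 10.1 - j1.707 Ω = 10.24∠-9.6° Ω.
Step 5 — Source phasor: V = 7.15∠60.0° V = 3.575 + j6.192 V.
Step 6 — Ohm's law: I = V / Z_total = (3.575 + j6.192) / (10.1 - j1.707) = 0.2434 + j0.6545 A.
Step 7 — Convert to polar: |I| = 0.6983 A, ∠I = 69.6°.

I = 0.6983∠69.6° A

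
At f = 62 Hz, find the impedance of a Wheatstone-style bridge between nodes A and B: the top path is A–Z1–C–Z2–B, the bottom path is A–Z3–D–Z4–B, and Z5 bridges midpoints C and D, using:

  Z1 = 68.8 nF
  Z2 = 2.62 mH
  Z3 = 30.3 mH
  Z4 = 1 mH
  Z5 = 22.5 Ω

Step 1 — Angular frequency: ω = 2π·f = 2π·62 = 389.6 rad/s.
Step 2 — Component impedances:
  Z1: Z = 1/(jωC) = -j/(ω·C) = 0 - j3.731e+04 Ω
  Z2: Z = jωL = j·389.6·0.00262 = 0 + j1.021 Ω
  Z3: Z = jωL = j·389.6·0.0303 = 0 + j11.8 Ω
  Z4: Z = jωL = j·389.6·0.001 = 0 + j0.3896 Ω
  Z5: Z = R = 22.5 Ω
Step 3 — Bridge requires nodal analysis (the Z5 bridge couples midpoints C and D, so the two paths cannot be reduced to a simple series/parallel combination). Setting node B to ground and injecting 1 A at node A, the 3-node admittance system at A, C, D solves to V_A = Z_AB = 0.006734 + j12.2 Ω = 12.2∠90.0° Ω.

Z = 0.006734 + j12.2 Ω = 12.2∠90.0° Ω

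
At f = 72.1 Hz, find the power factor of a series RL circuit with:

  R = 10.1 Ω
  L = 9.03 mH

Step 1 — Angular frequency: ω = 2π·f = 2π·72.1 = 453 rad/s.
Step 2 — Component impedances:
  R: Z = R = 10.1 Ω
  L: Z = jωL = j·453·0.00903 = 0 + j4.091 Ω
Step 3 — Series combination: Z_total = R + L = 10.1 + j4.091 Ω = 10.9∠22.0° Ω.
Step 4 — Power factor: PF = cos(φ) = Re(Z)/|Z| = 10.1/10.897 = 0.9269.
Step 5 — Type: Im(Z) = 4.091 ⇒ lagging (phase φ = 22.0°).

PF = 0.9269 (lagging, φ = 22.0°)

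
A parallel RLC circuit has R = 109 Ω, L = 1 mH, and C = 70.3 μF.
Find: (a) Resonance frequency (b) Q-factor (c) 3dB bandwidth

Step 1 — Resonance: ω₀ = 1/√(LC) = 1/√(0.001·7.03e-05) = 3772 rad/s.
Step 2 — f₀ = ω₀/(2π) = 600.3 Hz.
Step 3 — Parallel Q: Q = R/(ω₀L) = 109/(3772·0.001) = 28.9.
Step 4 — Bandwidth: Δω = ω₀/Q = 130.5 rad/s; BW = Δω/(2π) = 20.77 Hz.

(a) f₀ = 600.3 Hz  (b) Q = 28.9  (c) BW = 20.77 Hz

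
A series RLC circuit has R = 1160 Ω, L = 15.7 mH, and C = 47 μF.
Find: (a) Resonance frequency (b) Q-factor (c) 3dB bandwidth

Step 1 — Resonance: ω₀ = 1/√(LC) = 1/√(0.0157·4.7e-05) = 1164 rad/s.
Step 2 — f₀ = ω₀/(2π) = 185.3 Hz.
Step 3 — Series Q: Q = ω₀L/R = 1164·0.0157/1160 = 0.01576.
Step 4 — Bandwidth: Δω = ω₀/Q = 7.389e+04 rad/s; BW = Δω/(2π) = 1.176e+04 Hz.

(a) f₀ = 185.3 Hz  (b) Q = 0.01576  (c) BW = 1.176e+04 Hz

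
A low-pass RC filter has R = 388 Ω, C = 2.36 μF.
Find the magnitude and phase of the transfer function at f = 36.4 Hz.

Step 1 — Angular frequency: ω = 2π·36.4 = 228.7 rad/s.
Step 2 — Transfer function: H(jω) = 1/(1 + jωRC).
Step 3 — Denominator: 1 + jωRC = 1 + j·228.7·388·2.36e-06 = 1 + j0.2094.
Step 4 — H = 0.958 - j0.2006.
Step 5 — Magnitude: |H| = 0.9788 (-0.2 dB); phase: φ = -11.8°.

|H| = 0.9788 (-0.2 dB), φ = -11.8°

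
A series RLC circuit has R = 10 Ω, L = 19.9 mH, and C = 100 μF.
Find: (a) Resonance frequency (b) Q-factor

Step 1 — Resonance condition Im(Z)=0 gives ω₀ = 1/√(LC).
Step 2 — ω₀ = 1/√(0.0199·0.0001) = 708.9 rad/s.
Step 3 — f₀ = ω₀/(2π) = 112.8 Hz.
Step 4 — Series Q: Q = ω₀L/R = 708.9·0.0199/10 = 1.411.

(a) f₀ = 112.8 Hz  (b) Q = 1.411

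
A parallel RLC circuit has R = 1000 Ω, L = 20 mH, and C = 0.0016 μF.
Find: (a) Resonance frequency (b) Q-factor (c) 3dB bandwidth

Step 1 — Resonance: ω₀ = 1/√(LC) = 1/√(0.02·1.6e-09) = 1.768e+05 rad/s.
Step 2 — f₀ = ω₀/(2π) = 2.813e+04 Hz.
Step 3 — Parallel Q: Q = R/(ω₀L) = 1000/(1.768e+05·0.02) = 0.2828.
Step 4 — Bandwidth: Δω = ω₀/Q = 6.25e+05 rad/s; BW = Δω/(2π) = 9.947e+04 Hz.

(a) f₀ = 2.813e+04 Hz  (b) Q = 0.2828  (c) BW = 9.947e+04 Hz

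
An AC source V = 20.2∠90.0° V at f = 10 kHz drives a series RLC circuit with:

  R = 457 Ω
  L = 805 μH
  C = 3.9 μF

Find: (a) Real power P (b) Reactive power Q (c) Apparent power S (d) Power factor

Step 1 — Angular frequency: ω = 2π·f = 2π·1e+04 = 6.283e+04 rad/s.
Step 2 — Component impedances:
  R: Z = R = 457 Ω
  L: Z = jωL = j·6.283e+04·0.000805 = 0 + j50.58 Ω
  C: Z = 1/(jωC) = -j/(ω·C) = 0 - j4.081 Ω
Step 3 — Series combination: Z_total = R + L + C = 457 + j46.5 Ω = 459.4∠5.8° Ω.
Step 4 — Source phasor: V = 20.2∠90.0° V = 0 + j20.2 V.
Step 5 — Current: I = V / Z = 0.004451 + j0.04375 A = 0.04397∠84.2° A.
Step 6 — Complex power: S = V·I* = 0.8837 + j0.08992 VA.
Step 7 — Real power: P = Re(S) = 0.8837 W.
Step 8 — Reactive power: Q = Im(S) = 0.08992 VAR.
Step 9 — Apparent power: |S| = 0.8883 VA.
Step 10 — Power factor: PF = P/|S| = 0.9949 (lagging).

(a) P = 0.8837 W  (b) Q = 0.08992 VAR  (c) S = 0.8883 VA  (d) PF = 0.9949 (lagging)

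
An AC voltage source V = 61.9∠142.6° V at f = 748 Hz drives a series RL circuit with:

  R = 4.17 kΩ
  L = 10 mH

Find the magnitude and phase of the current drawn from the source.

Step 1 — Angular frequency: ω = 2π·f = 2π·748 = 4700 rad/s.
Step 2 — Component impedances:
  R: Z = R = 4170 Ω
  L: Z = jωL = j·4700·0.01 = 0 + j47 Ω
Step 3 — Series combination: Z_total = R + L = 4170 + j47 Ω = 4170∠0.6° Ω.
Step 4 — Source phasor: V = 61.9∠142.6° V = -49.17 + j37.6 V.
Step 5 — Ohm's law: I = V / Z_total = (-49.17 + j37.6) / (4170 + j47) = -0.01169 + j0.009148 A.
Step 6 — Convert to polar: |I| = 0.01484 A, ∠I = 142.0°.

I = 0.01484∠142.0° A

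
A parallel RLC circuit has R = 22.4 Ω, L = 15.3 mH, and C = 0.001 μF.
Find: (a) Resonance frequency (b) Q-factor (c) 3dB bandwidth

Step 1 — Resonance: ω₀ = 1/√(LC) = 1/√(0.0153·1e-09) = 2.557e+05 rad/s.
Step 2 — f₀ = ω₀/(2π) = 4.069e+04 Hz.
Step 3 — Parallel Q: Q = R/(ω₀L) = 22.4/(2.557e+05·0.0153) = 0.005727.
Step 4 — Bandwidth: Δω = ω₀/Q = 4.464e+07 rad/s; BW = Δω/(2π) = 7.105e+06 Hz.

(a) f₀ = 4.069e+04 Hz  (b) Q = 0.005727  (c) BW = 7.105e+06 Hz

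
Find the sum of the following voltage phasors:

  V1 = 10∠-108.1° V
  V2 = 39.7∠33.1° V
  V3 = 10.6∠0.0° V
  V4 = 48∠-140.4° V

Step 1 — Convert each phasor to rectangular form:
  V1 = 10·(cos(-108.1°) + j·sin(-108.1°)) = -3.107 - j9.505 V
  V2 = 39.7·(cos(33.1°) + j·sin(33.1°)) = 33.26 + j21.68 V
  V3 = 10.6·(cos(0.0°) + j·sin(0.0°)) = 10.6 V
  V4 = 48·(cos(-140.4°) + j·sin(-140.4°)) = -36.98 - j30.6 V
Step 2 — Sum components: V_total = 3.766 - j18.42 V.
Step 3 — Convert to polar: |V_total| = 18.8 V, ∠V_total = -78.4°.

V_total = 18.8∠-78.4° V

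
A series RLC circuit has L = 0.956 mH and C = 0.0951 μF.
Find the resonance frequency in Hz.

Step 1 — Resonance condition Im(Z)=0 gives ω₀ = 1/√(LC).
Step 2 — ω₀ = 1/√(0.000956·9.51e-08) = 1.049e+05 rad/s.
Step 3 — f₀ = ω₀/(2π) = 1.669e+04 Hz.

f₀ = 1.669e+04 Hz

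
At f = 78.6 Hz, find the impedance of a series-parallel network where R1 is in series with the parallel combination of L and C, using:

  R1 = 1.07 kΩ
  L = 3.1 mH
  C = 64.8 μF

Step 1 — Angular frequency: ω = 2π·f = 2π·78.6 = 493.9 rad/s.
Step 2 — Component impedances:
  R1: Z = R = 1070 Ω
  L: Z = jωL = j·493.9·0.0031 = 0 + j1.531 Ω
  C: Z = 1/(jωC) = -j/(ω·C) = 0 - j31.25 Ω
Step 3 — Parallel branch: L || C = 1/(1/L + 1/C) = 0 + j1.61 Ω.
Step 4 — Series with R1: Z_total = R1 + (L || C) = 1070 + j1.61 Ω = 1070∠0.1° Ω.

Z = 1070 + j1.61 Ω = 1070∠0.1° Ω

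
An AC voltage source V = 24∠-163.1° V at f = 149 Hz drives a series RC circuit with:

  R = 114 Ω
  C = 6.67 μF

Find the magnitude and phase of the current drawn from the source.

Step 1 — Angular frequency: ω = 2π·f = 2π·149 = 936.2 rad/s.
Step 2 — Component impedances:
  R: Z = R = 114 Ω
  C: Z = 1/(jωC) = -j/(ω·C) = 0 - j160.1 Ω
Step 3 — Series combination: Z_total = R + C = 114 - j160.1 Ω = 196.6∠-54.6° Ω.
Step 4 — Source phasor: V = 24∠-163.1° V = -22.96 - j6.977 V.
Step 5 — Ohm's law: I = V / Z_total = (-22.96 - j6.977) / (114 - j160.1) = -0.03883 - j0.1158 A.
Step 6 — Convert to polar: |I| = 0.1221 A, ∠I = -108.5°.

I = 0.1221∠-108.5° A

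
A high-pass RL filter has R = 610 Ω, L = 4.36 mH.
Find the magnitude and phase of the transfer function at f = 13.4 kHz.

Step 1 — Angular frequency: ω = 2π·1.34e+04 = 8.419e+04 rad/s.
Step 2 — Transfer function: H(jω) = jωL/(R + jωL).
Step 3 — Numerator jωL = j·367.1; denominator R + jωL = 610 + j367.1.
Step 4 — H = 0.2659 + j0.4418.
Step 5 — Magnitude: |H| = 0.5156 (-5.8 dB); phase: φ = 59.0°.

|H| = 0.5156 (-5.8 dB), φ = 59.0°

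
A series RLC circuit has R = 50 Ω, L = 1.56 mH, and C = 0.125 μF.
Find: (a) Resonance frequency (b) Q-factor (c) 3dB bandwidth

Step 1 — Resonance condition Im(Z)=0 gives ω₀ = 1/√(LC).
Step 2 — ω₀ = 1/√(0.00156·1.25e-07) = 7.161e+04 rad/s.
Step 3 — f₀ = ω₀/(2π) = 1.14e+04 Hz.
Step 4 — Series Q: Q = ω₀L/R = 7.161e+04·0.00156/50 = 2.234.
Step 5 — 3dB bandwidth: Δω = ω₀/Q = 3.205e+04 rad/s; BW = Δω/(2π) = 5101 Hz.

(a) f₀ = 1.14e+04 Hz  (b) Q = 2.234  (c) BW = 5101 Hz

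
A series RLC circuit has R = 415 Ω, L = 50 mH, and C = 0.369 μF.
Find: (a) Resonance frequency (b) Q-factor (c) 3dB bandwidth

Step 1 — Resonance: ω₀ = 1/√(LC) = 1/√(0.05·3.69e-07) = 7362 rad/s.
Step 2 — f₀ = ω₀/(2π) = 1172 Hz.
Step 3 — Series Q: Q = ω₀L/R = 7362·0.05/415 = 0.887.
Step 4 — Bandwidth: Δω = ω₀/Q = 8300 rad/s; BW = Δω/(2π) = 1321 Hz.

(a) f₀ = 1172 Hz  (b) Q = 0.887  (c) BW = 1321 Hz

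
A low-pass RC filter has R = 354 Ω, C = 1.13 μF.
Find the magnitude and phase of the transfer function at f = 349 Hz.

Step 1 — Angular frequency: ω = 2π·349 = 2193 rad/s.
Step 2 — Transfer function: H(jω) = 1/(1 + jωRC).
Step 3 — Denominator: 1 + jωRC = 1 + j·2193·354·1.13e-06 = 1 + j0.8772.
Step 4 — H = 0.5652 - j0.4957.
Step 5 — Magnitude: |H| = 0.7518 (-2.5 dB); phase: φ = -41.3°.

|H| = 0.7518 (-2.5 dB), φ = -41.3°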